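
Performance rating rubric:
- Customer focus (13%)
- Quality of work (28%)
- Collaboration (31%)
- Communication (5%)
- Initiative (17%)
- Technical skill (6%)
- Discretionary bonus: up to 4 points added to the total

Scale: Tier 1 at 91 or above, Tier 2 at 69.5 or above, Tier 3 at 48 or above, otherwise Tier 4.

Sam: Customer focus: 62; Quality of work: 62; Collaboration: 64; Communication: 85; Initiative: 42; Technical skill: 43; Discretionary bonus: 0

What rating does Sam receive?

Tier 3

Weighted total:
  Customer focus 62 × 0.13 = 8.06
  Quality of work 62 × 0.28 = 17.36
  Collaboration 64 × 0.31 = 19.84
  Communication 85 × 0.05 = 4.25
  Initiative 42 × 0.17 = 7.14
  Technical skill 43 × 0.06 = 2.58
Sum = 59.23
Discretionary bonus: 59.23 + 0 = 59.23
59.23 is ≥ 48 and < 69.5 → Tier 3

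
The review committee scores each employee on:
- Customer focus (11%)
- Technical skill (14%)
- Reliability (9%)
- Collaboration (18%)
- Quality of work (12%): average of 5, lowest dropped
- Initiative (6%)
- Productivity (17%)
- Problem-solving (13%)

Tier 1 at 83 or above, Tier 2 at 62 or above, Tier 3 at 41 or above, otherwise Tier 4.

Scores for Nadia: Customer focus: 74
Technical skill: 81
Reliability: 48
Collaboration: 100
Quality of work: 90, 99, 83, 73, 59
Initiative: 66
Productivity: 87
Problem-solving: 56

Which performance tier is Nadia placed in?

Tier 2

Quality of work: drop 59 → average of remaining 4 = 345/4 = 86.25
Weighted total:
  Customer focus 74 × 0.11 = 8.14
  Technical skill 81 × 0.14 = 11.34
  Reliability 48 × 0.09 = 4.32
  Collaboration 100 × 0.18 = 18
  Quality of work 86.25 × 0.12 = 10.35
  Initiative 66 × 0.06 = 3.96
  Productivity 87 × 0.17 = 14.79
  Problem-solving 56 × 0.13 = 7.28
Sum = 78.18
78.18 is ≥ 62 and < 83 → Tier 2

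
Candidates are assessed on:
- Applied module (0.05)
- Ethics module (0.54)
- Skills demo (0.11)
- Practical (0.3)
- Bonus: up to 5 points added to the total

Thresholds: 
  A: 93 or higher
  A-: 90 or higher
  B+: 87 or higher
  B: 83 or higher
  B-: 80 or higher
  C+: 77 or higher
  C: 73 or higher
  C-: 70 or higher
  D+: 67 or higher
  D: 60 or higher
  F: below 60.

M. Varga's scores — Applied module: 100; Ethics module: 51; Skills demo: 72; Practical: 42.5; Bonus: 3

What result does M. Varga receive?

F

Weighted total:
  Applied module 100 × 0.05 = 5
  Ethics module 51 × 0.54 = 27.54
  Skills demo 72 × 0.11 = 7.92
  Practical 42.5 × 0.3 = 12.75
Sum = 53.21
Bonus: 53.21 + 3 = 56.21
56.21 < 60 → F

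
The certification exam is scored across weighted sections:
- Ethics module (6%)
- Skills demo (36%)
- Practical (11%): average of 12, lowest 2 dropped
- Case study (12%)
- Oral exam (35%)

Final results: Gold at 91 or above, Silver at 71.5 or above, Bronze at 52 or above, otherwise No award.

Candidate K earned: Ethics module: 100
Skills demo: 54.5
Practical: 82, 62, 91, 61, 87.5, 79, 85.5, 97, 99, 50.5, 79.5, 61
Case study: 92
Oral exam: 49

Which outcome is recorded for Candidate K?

Bronze

Practical: drop 50.5, 61 → average of remaining 10 = 823.5/10 = 82.35
Weighted total:
  Ethics module 100 × 0.06 = 6
  Skills demo 54.5 × 0.36 = 19.62
  Practical 82.35 × 0.11 = 9.0585
  Case study 92 × 0.12 = 11.04
  Oral exam 49 × 0.35 = 17.15
Sum = 62.8685
62.8685 is ≥ 52 and < 71.5 → Bronze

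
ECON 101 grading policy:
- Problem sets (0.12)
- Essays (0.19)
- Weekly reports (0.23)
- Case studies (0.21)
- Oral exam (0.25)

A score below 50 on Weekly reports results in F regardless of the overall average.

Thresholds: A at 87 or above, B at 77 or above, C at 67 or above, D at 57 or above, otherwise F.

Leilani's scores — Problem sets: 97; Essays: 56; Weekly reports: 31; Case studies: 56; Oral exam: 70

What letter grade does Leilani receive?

F

Weekly reports score 31 < 50: minimum not met.
Weighted total:
  Problem sets 97 × 0.12 = 11.64
  Essays 56 × 0.19 = 10.64
  Weekly reports 31 × 0.23 = 7.13
  Case studies 56 × 0.21 = 11.76
  Oral exam 70 × 0.25 = 17.5
Sum = 58.67
Because the Weekly reports minimum was not met, the result is F.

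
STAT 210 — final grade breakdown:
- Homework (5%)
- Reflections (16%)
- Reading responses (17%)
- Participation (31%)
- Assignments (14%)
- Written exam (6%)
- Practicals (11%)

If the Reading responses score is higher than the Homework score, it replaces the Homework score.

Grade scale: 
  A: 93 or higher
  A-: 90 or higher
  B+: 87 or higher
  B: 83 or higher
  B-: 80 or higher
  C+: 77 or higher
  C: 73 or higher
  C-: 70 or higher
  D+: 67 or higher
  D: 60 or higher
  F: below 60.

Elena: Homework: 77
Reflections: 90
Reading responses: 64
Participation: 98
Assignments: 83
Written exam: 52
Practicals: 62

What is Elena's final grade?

B-

Reading responses (64) ≤ Homework (77), so Homework stays at 77.
Weighted total:
  Homework 77 × 0.05 = 3.85
  Reflections 90 × 0.16 = 14.4
  Reading responses 64 × 0.17 = 10.88
  Participation 98 × 0.31 = 30.38
  Assignments 83 × 0.14 = 11.62
  Written exam 52 × 0.06 = 3.12
  Practicals 62 × 0.11 = 6.82
Sum = 81.07
81.07 is ≥ 80 and < 83 → B-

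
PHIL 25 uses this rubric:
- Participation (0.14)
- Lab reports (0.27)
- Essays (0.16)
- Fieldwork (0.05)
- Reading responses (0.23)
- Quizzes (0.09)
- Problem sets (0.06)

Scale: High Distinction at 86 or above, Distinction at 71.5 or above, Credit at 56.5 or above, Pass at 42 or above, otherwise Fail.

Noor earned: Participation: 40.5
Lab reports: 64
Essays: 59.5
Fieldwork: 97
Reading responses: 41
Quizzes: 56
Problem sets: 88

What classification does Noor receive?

Credit

Weighted total:
  Participation 40.5 × 0.14 = 5.67
  Lab reports 64 × 0.27 = 17.28
  Essays 59.5 × 0.16 = 9.52
  Fieldwork 97 × 0.05 = 4.85
  Reading responses 41 × 0.23 = 9.43
  Quizzes 56 × 0.09 = 5.04
  Problem sets 88 × 0.06 = 5.28
Sum = 57.07
57.07 is ≥ 56.5 and < 71.5 → Credit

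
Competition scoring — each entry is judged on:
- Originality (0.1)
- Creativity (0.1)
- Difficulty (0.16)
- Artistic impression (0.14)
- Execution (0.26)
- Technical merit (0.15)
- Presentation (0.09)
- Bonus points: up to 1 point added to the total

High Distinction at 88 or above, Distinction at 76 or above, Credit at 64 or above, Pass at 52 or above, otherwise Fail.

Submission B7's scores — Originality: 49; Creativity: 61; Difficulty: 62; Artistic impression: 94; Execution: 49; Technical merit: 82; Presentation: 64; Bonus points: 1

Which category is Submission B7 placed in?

Weighted total:
  Originality 49 × 0.1 = 4.9
  Creativity 61 × 0.1 = 6.1
  Difficulty 62 × 0.16 = 9.92
  Artistic impression 94 × 0.14 = 13.16
  Execution 49 × 0.26 = 12.74
  Technical merit 82 × 0.15 = 12.3
  Presentation 64 × 0.09 = 5.76
Sum = 64.88
Bonus points: 64.88 + 1 = 65.88
65.88 is ≥ 64 and < 76 → Credit

Credit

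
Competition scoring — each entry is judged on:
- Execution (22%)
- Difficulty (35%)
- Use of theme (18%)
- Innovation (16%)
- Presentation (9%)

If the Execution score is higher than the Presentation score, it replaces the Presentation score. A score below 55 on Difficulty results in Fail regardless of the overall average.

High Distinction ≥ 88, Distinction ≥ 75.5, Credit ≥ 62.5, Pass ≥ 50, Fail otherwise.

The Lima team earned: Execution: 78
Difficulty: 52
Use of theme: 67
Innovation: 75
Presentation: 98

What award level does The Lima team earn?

Execution (78) ≤ Presentation (98), so Presentation stays at 98.
Difficulty score 52 < 55: minimum not met.
Weighted total:
  Execution 78 × 0.22 = 17.16
  Difficulty 52 × 0.35 = 18.2
  Use of theme 67 × 0.18 = 12.06
  Innovation 75 × 0.16 = 12
  Presentation 98 × 0.09 = 8.82
Sum = 68.24
Because the Difficulty minimum was not met, the result is Fail.

Fail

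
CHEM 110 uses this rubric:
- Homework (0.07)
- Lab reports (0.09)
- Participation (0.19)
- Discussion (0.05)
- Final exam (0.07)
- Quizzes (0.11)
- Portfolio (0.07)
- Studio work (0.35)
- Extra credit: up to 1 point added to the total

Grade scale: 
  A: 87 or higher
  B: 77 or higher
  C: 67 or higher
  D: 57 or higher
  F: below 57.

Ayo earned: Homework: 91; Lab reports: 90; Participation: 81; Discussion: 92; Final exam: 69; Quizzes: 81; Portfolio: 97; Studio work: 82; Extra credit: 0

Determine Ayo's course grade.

Weighted total:
  Homework 91 × 0.07 = 6.37
  Lab reports 90 × 0.09 = 8.1
  Participation 81 × 0.19 = 15.39
  Discussion 92 × 0.05 = 4.6
  Final exam 69 × 0.07 = 4.83
  Quizzes 81 × 0.11 = 8.91
  Portfolio 97 × 0.07 = 6.79
  Studio work 82 × 0.35 = 28.7
Sum = 83.69
Extra credit: 83.69 + 0 = 83.69
83.69 is ≥ 77 and < 87 → B

B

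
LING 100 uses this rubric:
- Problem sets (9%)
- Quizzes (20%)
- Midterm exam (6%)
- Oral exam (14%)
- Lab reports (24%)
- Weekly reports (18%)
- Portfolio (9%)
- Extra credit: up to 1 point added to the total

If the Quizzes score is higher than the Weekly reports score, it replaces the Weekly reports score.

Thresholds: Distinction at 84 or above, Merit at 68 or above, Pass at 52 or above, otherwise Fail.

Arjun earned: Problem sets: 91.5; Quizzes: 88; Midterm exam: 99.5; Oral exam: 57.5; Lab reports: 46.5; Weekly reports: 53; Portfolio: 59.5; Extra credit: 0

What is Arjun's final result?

Quizzes (88) > Weekly reports (53), so Weekly reports counts as 88.
Weighted total:
  Problem sets 91.5 × 0.09 = 8.235
  Quizzes 88 × 0.2 = 17.6
  Midterm exam 99.5 × 0.06 = 5.97
  Oral exam 57.5 × 0.14 = 8.05
  Lab reports 46.5 × 0.24 = 11.16
  Weekly reports 88 × 0.18 = 15.84
  Portfolio 59.5 × 0.09 = 5.355
Sum = 72.21
Extra credit: 72.21 + 0 = 72.21
72.21 is ≥ 68 and < 84 → Merit

Merit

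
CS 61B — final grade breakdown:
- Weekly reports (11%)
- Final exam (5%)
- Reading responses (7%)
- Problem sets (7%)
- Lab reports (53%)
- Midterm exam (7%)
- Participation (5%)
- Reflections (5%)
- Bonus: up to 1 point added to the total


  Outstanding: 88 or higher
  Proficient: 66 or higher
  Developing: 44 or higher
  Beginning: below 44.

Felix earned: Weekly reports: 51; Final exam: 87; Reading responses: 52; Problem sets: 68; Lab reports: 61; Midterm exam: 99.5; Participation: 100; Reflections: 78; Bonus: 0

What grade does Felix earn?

Weighted total:
  Weekly reports 51 × 0.11 = 5.61
  Final exam 87 × 0.05 = 4.35
  Reading responses 52 × 0.07 = 3.64
  Problem sets 68 × 0.07 = 4.76
  Lab reports 61 × 0.53 = 32.33
  Midterm exam 99.5 × 0.07 = 6.965
  Participation 100 × 0.05 = 5
  Reflections 78 × 0.05 = 3.9
Sum = 66.555
Bonus: 66.555 + 0 = 66.555
66.555 is ≥ 66 and < 88 → Proficient

Proficient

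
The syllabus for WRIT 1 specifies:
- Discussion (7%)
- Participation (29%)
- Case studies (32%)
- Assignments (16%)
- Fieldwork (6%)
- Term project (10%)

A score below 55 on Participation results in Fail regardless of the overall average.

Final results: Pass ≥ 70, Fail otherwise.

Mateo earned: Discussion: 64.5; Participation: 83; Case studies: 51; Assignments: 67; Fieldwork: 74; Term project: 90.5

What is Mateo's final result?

Fail

Participation score 83 ≥ 55: minimum met.
Weighted total:
  Discussion 64.5 × 0.07 = 4.515
  Participation 83 × 0.29 = 24.07
  Case studies 51 × 0.32 = 16.32
  Assignments 67 × 0.16 = 10.72
  Fieldwork 74 × 0.06 = 4.44
  Term project 90.5 × 0.1 = 9.05
Sum = 69.115
69.115 < 70 → Fail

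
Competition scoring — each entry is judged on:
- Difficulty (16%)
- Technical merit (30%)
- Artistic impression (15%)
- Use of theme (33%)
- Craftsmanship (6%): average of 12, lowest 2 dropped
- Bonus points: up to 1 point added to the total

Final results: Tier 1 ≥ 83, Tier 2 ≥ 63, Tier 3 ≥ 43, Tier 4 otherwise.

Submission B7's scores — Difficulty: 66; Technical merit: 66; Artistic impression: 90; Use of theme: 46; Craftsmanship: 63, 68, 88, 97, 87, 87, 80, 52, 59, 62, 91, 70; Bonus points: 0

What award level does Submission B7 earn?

Craftsmanship: drop 52, 59 → average of remaining 10 = 793/10 = 79.3
Weighted total:
  Difficulty 66 × 0.16 = 10.56
  Technical merit 66 × 0.3 = 19.8
  Artistic impression 90 × 0.15 = 13.5
  Use of theme 46 × 0.33 = 15.18
  Craftsmanship 79.3 × 0.06 = 4.758
Sum = 63.798
Bonus points: 63.798 + 0 = 63.798
63.798 is ≥ 63 and < 83 → Tier 2

Tier 2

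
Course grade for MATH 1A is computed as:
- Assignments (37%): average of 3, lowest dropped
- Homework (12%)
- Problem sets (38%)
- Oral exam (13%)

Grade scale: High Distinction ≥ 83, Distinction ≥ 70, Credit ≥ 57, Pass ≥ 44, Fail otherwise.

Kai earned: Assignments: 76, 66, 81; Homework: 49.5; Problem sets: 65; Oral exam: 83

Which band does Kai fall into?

Assignments: drop 66 → average of remaining 2 = 157/2 = 78.5
Weighted total:
  Assignments 78.5 × 0.37 = 29.045
  Homework 49.5 × 0.12 = 5.94
  Problem sets 65 × 0.38 = 24.7
  Oral exam 83 × 0.13 = 10.79
Sum = 70.475
70.475 is ≥ 70 and < 83 → Distinction

Distinction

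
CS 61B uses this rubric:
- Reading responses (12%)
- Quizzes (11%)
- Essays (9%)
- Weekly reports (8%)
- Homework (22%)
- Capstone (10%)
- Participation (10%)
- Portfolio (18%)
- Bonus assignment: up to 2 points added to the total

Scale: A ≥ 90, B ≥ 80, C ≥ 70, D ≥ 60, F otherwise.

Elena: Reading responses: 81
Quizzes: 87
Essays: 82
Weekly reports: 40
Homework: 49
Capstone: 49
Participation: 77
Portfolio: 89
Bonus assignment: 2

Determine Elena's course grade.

C

Weighted total:
  Reading responses 81 × 0.12 = 9.72
  Quizzes 87 × 0.11 = 9.57
  Essays 82 × 0.09 = 7.38
  Weekly reports 40 × 0.08 = 3.2
  Homework 49 × 0.22 = 10.78
  Capstone 49 × 0.1 = 4.9
  Participation 77 × 0.1 = 7.7
  Portfolio 89 × 0.18 = 16.02
Sum = 69.27
Bonus assignment: 69.27 + 2 = 71.27
71.27 is ≥ 70 and < 80 → C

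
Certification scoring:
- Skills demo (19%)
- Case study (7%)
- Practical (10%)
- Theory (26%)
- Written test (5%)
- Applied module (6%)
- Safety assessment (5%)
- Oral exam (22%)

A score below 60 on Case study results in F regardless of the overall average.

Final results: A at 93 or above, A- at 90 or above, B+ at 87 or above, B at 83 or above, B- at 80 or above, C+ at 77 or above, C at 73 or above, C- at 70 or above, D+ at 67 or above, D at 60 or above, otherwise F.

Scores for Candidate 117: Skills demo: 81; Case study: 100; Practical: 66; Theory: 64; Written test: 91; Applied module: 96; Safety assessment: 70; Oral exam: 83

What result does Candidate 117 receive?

C+

Case study score 100 ≥ 60: minimum met.
Weighted total:
  Skills demo 81 × 0.19 = 15.39
  Case study 100 × 0.07 = 7
  Practical 66 × 0.1 = 6.6
  Theory 64 × 0.26 = 16.64
  Written test 91 × 0.05 = 4.55
  Applied module 96 × 0.06 = 5.76
  Safety assessment 70 × 0.05 = 3.5
  Oral exam 83 × 0.22 = 18.26
Sum = 77.7
77.7 is ≥ 77 and < 80 → C+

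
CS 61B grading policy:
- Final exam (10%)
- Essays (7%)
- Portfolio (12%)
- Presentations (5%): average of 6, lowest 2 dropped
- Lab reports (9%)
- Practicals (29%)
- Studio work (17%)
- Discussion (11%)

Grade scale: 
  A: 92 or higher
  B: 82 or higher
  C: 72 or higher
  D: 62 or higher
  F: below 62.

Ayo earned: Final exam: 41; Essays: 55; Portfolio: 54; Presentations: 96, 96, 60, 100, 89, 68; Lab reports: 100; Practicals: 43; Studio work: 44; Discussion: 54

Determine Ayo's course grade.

F

Presentations: drop 60, 68 → average of remaining 4 = 381/4 = 95.25
Weighted total:
  Final exam 41 × 0.1 = 4.1
  Essays 55 × 0.07 = 3.85
  Portfolio 54 × 0.12 = 6.48
  Presentations 95.25 × 0.05 = 4.7625
  Lab reports 100 × 0.09 = 9
  Practicals 43 × 0.29 = 12.47
  Studio work 44 × 0.17 = 7.48
  Discussion 54 × 0.11 = 5.94
Sum = 54.0825
54.0825 < 62 → F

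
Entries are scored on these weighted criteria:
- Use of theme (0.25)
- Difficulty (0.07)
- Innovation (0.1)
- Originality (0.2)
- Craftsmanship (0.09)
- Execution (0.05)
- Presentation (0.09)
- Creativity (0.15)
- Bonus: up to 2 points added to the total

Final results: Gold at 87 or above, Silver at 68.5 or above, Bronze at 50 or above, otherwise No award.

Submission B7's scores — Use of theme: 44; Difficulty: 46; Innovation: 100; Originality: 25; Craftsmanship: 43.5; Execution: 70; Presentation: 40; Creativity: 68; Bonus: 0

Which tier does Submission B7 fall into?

Weighted total:
  Use of theme 44 × 0.25 = 11
  Difficulty 46 × 0.07 = 3.22
  Innovation 100 × 0.1 = 10
  Originality 25 × 0.2 = 5
  Craftsmanship 43.5 × 0.09 = 3.915
  Execution 70 × 0.05 = 3.5
  Presentation 40 × 0.09 = 3.6
  Creativity 68 × 0.15 = 10.2
Sum = 50.435
Bonus: 50.435 + 0 = 50.435
50.435 is ≥ 50 and < 68.5 → Bronze

Bronze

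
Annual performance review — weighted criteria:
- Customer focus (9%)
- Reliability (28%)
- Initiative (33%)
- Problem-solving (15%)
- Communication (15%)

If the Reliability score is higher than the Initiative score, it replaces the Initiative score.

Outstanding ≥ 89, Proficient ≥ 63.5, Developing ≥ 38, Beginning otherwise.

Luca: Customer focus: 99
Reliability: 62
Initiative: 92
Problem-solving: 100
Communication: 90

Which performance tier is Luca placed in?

Reliability (62) ≤ Initiative (92), so Initiative stays at 92.
Weighted total:
  Customer focus 99 × 0.09 = 8.91
  Reliability 62 × 0.28 = 17.36
  Initiative 92 × 0.33 = 30.36
  Problem-solving 100 × 0.15 = 15
  Communication 90 × 0.15 = 13.5
Sum = 85.13
85.13 is ≥ 63.5 and < 89 → Proficient

Proficient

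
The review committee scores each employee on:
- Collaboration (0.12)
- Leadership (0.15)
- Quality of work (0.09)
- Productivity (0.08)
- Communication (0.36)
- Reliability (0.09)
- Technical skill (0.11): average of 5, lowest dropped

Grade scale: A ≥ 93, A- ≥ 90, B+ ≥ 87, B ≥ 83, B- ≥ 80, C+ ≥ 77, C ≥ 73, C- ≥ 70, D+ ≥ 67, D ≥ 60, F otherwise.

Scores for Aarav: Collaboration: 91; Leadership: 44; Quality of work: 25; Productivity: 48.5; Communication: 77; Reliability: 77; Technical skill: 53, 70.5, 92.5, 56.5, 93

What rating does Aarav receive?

Technical skill: drop 53 → average of remaining 4 = 312.5/4 = 78.125
Weighted total:
  Collaboration 91 × 0.12 = 10.92
  Leadership 44 × 0.15 = 6.6
  Quality of work 25 × 0.09 = 2.25
  Productivity 48.5 × 0.08 = 3.88
  Communication 77 × 0.36 = 27.72
  Reliability 77 × 0.09 = 6.93
  Technical skill 78.125 × 0.11 = 8.59375
Sum = 66.89375
66.89375 is ≥ 60 and < 67 → D

D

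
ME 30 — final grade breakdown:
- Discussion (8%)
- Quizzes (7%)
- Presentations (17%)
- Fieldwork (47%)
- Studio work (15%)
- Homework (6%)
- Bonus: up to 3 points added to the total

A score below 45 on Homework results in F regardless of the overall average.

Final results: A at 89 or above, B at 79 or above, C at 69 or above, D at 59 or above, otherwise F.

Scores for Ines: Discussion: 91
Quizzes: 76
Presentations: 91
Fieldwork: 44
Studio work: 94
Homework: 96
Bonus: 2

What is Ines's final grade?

Homework score 96 ≥ 45: minimum met.
Weighted total:
  Discussion 91 × 0.08 = 7.28
  Quizzes 76 × 0.07 = 5.32
  Presentations 91 × 0.17 = 15.47
  Fieldwork 44 × 0.47 = 20.68
  Studio work 94 × 0.15 = 14.1
  Homework 96 × 0.06 = 5.76
Sum = 68.61
Bonus: 68.61 + 2 = 70.61
70.61 is ≥ 69 and < 79 → C

C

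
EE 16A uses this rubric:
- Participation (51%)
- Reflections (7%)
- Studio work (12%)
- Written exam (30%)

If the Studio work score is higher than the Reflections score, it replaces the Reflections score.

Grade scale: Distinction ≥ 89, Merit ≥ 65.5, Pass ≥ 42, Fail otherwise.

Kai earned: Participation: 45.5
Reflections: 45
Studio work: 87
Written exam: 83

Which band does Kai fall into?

Pass

Studio work (87) > Reflections (45), so Reflections counts as 87.
Weighted total:
  Participation 45.5 × 0.51 = 23.205
  Reflections 87 × 0.07 = 6.09
  Studio work 87 × 0.12 = 10.44
  Written exam 83 × 0.3 = 24.9
Sum = 64.635
64.635 is ≥ 42 and < 65.5 → Pass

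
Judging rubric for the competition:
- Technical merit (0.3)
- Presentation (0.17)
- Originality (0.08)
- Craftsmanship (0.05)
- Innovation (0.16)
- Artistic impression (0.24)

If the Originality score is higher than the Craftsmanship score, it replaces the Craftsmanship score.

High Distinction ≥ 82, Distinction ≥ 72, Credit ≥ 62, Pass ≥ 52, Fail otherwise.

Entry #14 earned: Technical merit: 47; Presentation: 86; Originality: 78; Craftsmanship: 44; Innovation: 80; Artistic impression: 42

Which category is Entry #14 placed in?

Originality (78) > Craftsmanship (44), so Craftsmanship counts as 78.
Weighted total:
  Technical merit 47 × 0.3 = 14.1
  Presentation 86 × 0.17 = 14.62
  Originality 78 × 0.08 = 6.24
  Craftsmanship 78 × 0.05 = 3.9
  Innovation 80 × 0.16 = 12.8
  Artistic impression 42 × 0.24 = 10.08
Sum = 61.74
61.74 is ≥ 52 and < 62 → Pass

Pass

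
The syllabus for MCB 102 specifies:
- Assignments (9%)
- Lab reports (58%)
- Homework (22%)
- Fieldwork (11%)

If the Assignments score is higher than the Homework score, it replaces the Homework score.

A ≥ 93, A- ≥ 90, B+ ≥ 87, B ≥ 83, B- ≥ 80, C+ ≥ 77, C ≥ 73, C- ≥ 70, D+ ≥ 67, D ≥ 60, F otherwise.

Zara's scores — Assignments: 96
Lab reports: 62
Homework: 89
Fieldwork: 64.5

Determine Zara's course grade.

Assignments (96) > Homework (89), so Homework counts as 96.
Weighted total:
  Assignments 96 × 0.09 = 8.64
  Lab reports 62 × 0.58 = 35.96
  Homework 96 × 0.22 = 21.12
  Fieldwork 64.5 × 0.11 = 7.095
Sum = 72.815
72.815 is ≥ 70 and < 73 → C-

C-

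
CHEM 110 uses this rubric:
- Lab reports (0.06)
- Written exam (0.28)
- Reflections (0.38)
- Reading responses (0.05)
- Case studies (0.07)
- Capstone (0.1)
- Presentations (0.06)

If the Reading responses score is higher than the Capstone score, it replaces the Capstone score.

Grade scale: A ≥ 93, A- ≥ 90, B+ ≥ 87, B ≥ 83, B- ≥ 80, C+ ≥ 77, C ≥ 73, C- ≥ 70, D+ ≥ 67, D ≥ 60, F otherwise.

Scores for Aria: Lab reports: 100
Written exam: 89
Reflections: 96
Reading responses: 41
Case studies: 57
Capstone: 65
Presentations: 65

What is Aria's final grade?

B

Reading responses (41) ≤ Capstone (65), so Capstone stays at 65.
Weighted total:
  Lab reports 100 × 0.06 = 6
  Written exam 89 × 0.28 = 24.92
  Reflections 96 × 0.38 = 36.48
  Reading responses 41 × 0.05 = 2.05
  Case studies 57 × 0.07 = 3.99
  Capstone 65 × 0.1 = 6.5
  Presentations 65 × 0.06 = 3.9
Sum = 83.84
83.84 is ≥ 83 and < 87 → B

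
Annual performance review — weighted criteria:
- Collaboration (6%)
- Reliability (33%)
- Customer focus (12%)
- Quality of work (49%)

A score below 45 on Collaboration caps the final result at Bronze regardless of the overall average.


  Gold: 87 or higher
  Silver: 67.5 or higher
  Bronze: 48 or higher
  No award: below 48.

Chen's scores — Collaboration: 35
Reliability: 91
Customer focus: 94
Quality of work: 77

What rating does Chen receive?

Bronze

Collaboration score 35 < 45: minimum not met.
Weighted total:
  Collaboration 35 × 0.06 = 2.1
  Reliability 91 × 0.33 = 30.03
  Customer focus 94 × 0.12 = 11.28
  Quality of work 77 × 0.49 = 37.73
Sum = 81.14
81.14 would be Silver; cap at Bronze applies → Bronze.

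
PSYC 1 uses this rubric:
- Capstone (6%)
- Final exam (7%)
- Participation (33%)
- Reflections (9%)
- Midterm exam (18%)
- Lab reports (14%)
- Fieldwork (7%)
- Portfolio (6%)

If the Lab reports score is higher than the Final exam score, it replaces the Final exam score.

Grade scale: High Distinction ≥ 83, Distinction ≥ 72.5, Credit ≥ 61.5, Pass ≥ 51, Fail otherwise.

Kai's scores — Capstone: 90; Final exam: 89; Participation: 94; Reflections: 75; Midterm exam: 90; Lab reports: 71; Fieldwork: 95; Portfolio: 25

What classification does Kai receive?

High Distinction

Lab reports (71) ≤ Final exam (89), so Final exam stays at 89.
Weighted total:
  Capstone 90 × 0.06 = 5.4
  Final exam 89 × 0.07 = 6.23
  Participation 94 × 0.33 = 31.02
  Reflections 75 × 0.09 = 6.75
  Midterm exam 90 × 0.18 = 16.2
  Lab reports 71 × 0.14 = 9.94
  Fieldwork 95 × 0.07 = 6.65
  Portfolio 25 × 0.06 = 1.5
Sum = 83.69
83.69 ≥ 83 → High Distinction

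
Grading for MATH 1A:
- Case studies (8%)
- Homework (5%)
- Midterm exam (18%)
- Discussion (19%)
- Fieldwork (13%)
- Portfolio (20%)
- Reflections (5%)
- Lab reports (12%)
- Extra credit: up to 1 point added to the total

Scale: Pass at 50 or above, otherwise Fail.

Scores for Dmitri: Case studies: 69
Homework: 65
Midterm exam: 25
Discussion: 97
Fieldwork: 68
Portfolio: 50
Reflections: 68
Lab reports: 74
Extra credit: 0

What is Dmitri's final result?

Pass

Weighted total:
  Case studies 69 × 0.08 = 5.52
  Homework 65 × 0.05 = 3.25
  Midterm exam 25 × 0.18 = 4.5
  Discussion 97 × 0.19 = 18.43
  Fieldwork 68 × 0.13 = 8.84
  Portfolio 50 × 0.2 = 10
  Reflections 68 × 0.05 = 3.4
  Lab reports 74 × 0.12 = 8.88
Sum = 62.82
Extra credit: 62.82 + 0 = 62.82
62.82 ≥ 50 → Pass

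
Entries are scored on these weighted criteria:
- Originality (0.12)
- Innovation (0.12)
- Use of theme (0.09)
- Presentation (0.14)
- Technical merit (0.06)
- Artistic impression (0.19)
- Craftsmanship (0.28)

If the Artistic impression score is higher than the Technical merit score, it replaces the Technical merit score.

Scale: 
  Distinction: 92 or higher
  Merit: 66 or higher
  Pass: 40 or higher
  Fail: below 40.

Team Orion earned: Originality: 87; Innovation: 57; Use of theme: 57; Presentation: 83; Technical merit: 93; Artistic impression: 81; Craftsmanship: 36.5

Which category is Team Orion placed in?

Artistic impression (81) ≤ Technical merit (93), so Technical merit stays at 93.
Weighted total:
  Originality 87 × 0.12 = 10.44
  Innovation 57 × 0.12 = 6.84
  Use of theme 57 × 0.09 = 5.13
  Presentation 83 × 0.14 = 11.62
  Technical merit 93 × 0.06 = 5.58
  Artistic impression 81 × 0.19 = 15.39
  Craftsmanship 36.5 × 0.28 = 10.22
Sum = 65.22
65.22 is ≥ 40 and < 66 → Pass

Pass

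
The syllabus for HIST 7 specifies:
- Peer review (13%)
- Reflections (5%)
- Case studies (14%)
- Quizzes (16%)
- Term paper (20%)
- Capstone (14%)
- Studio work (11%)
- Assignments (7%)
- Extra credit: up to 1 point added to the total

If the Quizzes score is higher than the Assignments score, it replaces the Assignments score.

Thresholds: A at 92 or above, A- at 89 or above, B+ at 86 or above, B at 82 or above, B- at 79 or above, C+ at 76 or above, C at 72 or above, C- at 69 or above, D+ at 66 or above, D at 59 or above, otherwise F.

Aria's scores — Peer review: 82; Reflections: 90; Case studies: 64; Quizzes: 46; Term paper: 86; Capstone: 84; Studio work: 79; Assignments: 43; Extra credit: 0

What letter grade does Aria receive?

Quizzes (46) > Assignments (43), so Assignments counts as 46.
Weighted total:
  Peer review 82 × 0.13 = 10.66
  Reflections 90 × 0.05 = 4.5
  Case studies 64 × 0.14 = 8.96
  Quizzes 46 × 0.16 = 7.36
  Term paper 86 × 0.2 = 17.2
  Capstone 84 × 0.14 = 11.76
  Studio work 79 × 0.11 = 8.69
  Assignments 46 × 0.07 = 3.22
Sum = 72.35
Extra credit: 72.35 + 0 = 72.35
72.35 is ≥ 72 and < 76 → C

C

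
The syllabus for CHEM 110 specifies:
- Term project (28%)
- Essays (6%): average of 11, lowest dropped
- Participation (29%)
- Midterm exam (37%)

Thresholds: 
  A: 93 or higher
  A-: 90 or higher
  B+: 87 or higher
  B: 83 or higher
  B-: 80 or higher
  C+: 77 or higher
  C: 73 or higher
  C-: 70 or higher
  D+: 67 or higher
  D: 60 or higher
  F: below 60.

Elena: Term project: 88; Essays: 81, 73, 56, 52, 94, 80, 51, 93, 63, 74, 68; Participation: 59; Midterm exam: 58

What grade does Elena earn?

D+

Essays: drop 51 → average of remaining 10 = 734/10 = 73.4
Weighted total:
  Term project 88 × 0.28 = 24.64
  Essays 73.4 × 0.06 = 4.404
  Participation 59 × 0.29 = 17.11
  Midterm exam 58 × 0.37 = 21.46
Sum = 67.614
67.614 is ≥ 67 and < 70 → D+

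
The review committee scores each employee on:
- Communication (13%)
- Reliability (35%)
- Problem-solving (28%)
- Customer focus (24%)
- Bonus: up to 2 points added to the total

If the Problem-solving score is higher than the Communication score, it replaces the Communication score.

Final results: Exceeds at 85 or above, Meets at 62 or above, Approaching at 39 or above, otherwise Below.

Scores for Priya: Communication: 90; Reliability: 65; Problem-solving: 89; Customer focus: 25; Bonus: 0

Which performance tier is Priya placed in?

Problem-solving (89) ≤ Communication (90), so Communication stays at 90.
Weighted total:
  Communication 90 × 0.13 = 11.7
  Reliability 65 × 0.35 = 22.75
  Problem-solving 89 × 0.28 = 24.92
  Customer focus 25 × 0.24 = 6
Sum = 65.37
Bonus: 65.37 + 0 = 65.37
65.37 is ≥ 62 and < 85 → Meets

Meets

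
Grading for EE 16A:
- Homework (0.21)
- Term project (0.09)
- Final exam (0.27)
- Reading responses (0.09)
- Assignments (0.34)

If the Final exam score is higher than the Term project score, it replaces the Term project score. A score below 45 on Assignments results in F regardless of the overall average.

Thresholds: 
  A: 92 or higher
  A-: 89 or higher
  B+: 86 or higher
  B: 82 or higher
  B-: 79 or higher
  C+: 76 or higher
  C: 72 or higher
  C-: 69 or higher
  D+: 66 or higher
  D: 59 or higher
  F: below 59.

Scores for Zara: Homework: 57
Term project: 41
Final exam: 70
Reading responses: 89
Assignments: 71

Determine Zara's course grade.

Final exam (70) > Term project (41), so Term project counts as 70.
Assignments score 71 ≥ 45: minimum met.
Weighted total:
  Homework 57 × 0.21 = 11.97
  Term project 70 × 0.09 = 6.3
  Final exam 70 × 0.27 = 18.9
  Reading responses 89 × 0.09 = 8.01
  Assignments 71 × 0.34 = 24.14
Sum = 69.32
69.32 is ≥ 69 and < 72 → C-

C-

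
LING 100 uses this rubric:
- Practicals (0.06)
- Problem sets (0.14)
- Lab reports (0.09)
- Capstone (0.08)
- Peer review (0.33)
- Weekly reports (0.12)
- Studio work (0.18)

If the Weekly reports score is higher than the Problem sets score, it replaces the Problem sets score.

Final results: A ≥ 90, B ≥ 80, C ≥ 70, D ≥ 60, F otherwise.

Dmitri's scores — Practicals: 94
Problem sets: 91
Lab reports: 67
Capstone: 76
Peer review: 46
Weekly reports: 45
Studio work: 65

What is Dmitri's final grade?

D

Weekly reports (45) ≤ Problem sets (91), so Problem sets stays at 91.
Weighted total:
  Practicals 94 × 0.06 = 5.64
  Problem sets 91 × 0.14 = 12.74
  Lab reports 67 × 0.09 = 6.03
  Capstone 76 × 0.08 = 6.08
  Peer review 46 × 0.33 = 15.18
  Weekly reports 45 × 0.12 = 5.4
  Studio work 65 × 0.18 = 11.7
Sum = 62.77
62.77 is ≥ 60 and < 70 → D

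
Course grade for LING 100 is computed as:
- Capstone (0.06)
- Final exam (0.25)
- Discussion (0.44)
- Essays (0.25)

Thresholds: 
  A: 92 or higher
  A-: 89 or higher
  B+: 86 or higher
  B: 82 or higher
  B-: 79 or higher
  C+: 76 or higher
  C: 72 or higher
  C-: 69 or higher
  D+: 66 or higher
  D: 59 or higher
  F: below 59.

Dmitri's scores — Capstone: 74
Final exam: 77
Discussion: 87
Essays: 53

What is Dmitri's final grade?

Weighted total:
  Capstone 74 × 0.06 = 4.44
  Final exam 77 × 0.25 = 19.25
  Discussion 87 × 0.44 = 38.28
  Essays 53 × 0.25 = 13.25
Sum = 75.22
75.22 is ≥ 72 and < 76 → C

C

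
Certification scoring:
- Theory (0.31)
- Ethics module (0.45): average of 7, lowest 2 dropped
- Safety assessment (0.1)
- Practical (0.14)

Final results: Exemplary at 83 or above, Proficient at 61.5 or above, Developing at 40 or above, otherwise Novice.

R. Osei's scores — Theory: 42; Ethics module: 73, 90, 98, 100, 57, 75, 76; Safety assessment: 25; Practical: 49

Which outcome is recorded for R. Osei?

Proficient

Ethics module: drop 57, 73 → average of remaining 5 = 439/5 = 87.8
Weighted total:
  Theory 42 × 0.31 = 13.02
  Ethics module 87.8 × 0.45 = 39.51
  Safety assessment 25 × 0.1 = 2.5
  Practical 49 × 0.14 = 6.86
Sum = 61.89
61.89 is ≥ 61.5 and < 83 → Proficient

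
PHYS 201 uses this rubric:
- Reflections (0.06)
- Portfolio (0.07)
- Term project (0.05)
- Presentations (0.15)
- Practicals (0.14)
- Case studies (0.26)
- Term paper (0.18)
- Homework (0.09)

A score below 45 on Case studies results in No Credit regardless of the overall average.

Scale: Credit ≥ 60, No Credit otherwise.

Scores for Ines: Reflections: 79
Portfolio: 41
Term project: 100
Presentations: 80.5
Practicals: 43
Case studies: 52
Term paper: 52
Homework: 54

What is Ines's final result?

Case studies score 52 ≥ 45: minimum met.
Weighted total:
  Reflections 79 × 0.06 = 4.74
  Portfolio 41 × 0.07 = 2.87
  Term project 100 × 0.05 = 5
  Presentations 80.5 × 0.15 = 12.075
  Practicals 43 × 0.14 = 6.02
  Case studies 52 × 0.26 = 13.52
  Term paper 52 × 0.18 = 9.36
  Homework 54 × 0.09 = 4.86
Sum = 58.445
58.445 < 60 → No Credit

No Credit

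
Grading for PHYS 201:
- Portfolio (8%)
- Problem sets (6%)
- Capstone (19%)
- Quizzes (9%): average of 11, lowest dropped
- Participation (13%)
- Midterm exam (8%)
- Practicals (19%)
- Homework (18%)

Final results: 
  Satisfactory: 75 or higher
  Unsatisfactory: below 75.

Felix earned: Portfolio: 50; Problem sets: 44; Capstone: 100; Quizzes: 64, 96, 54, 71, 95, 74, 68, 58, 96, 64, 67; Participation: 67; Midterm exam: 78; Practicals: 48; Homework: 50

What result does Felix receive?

Unsatisfactory

Quizzes: drop 54 → average of remaining 10 = 753/10 = 75.3
Weighted total:
  Portfolio 50 × 0.08 = 4
  Problem sets 44 × 0.06 = 2.64
  Capstone 100 × 0.19 = 19
  Quizzes 75.3 × 0.09 = 6.777
  Participation 67 × 0.13 = 8.71
  Midterm exam 78 × 0.08 = 6.24
  Practicals 48 × 0.19 = 9.12
  Homework 50 × 0.18 = 9
Sum = 65.487
65.487 < 75 → Unsatisfactory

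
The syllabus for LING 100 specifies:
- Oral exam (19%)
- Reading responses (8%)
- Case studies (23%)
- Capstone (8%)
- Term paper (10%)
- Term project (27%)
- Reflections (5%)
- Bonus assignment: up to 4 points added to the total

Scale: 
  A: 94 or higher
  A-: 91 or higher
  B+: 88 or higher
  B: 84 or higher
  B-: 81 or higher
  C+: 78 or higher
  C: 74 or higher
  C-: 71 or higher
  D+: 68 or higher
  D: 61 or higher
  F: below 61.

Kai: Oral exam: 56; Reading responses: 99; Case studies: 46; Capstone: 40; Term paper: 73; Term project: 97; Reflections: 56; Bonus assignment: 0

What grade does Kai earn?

Weighted total:
  Oral exam 56 × 0.19 = 10.64
  Reading responses 99 × 0.08 = 7.92
  Case studies 46 × 0.23 = 10.58
  Capstone 40 × 0.08 = 3.2
  Term paper 73 × 0.1 = 7.3
  Term project 97 × 0.27 = 26.19
  Reflections 56 × 0.05 = 2.8
Sum = 68.63
Bonus assignment: 68.63 + 0 = 68.63
68.63 is ≥ 68 and < 71 → D+

D+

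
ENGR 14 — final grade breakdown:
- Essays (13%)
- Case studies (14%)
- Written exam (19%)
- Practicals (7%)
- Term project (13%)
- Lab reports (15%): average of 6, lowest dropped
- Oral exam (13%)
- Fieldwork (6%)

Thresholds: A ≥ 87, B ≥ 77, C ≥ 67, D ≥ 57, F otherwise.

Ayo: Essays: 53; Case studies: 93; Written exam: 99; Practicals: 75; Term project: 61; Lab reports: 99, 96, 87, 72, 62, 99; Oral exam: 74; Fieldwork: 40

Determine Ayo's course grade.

B

Lab reports: drop 62 → average of remaining 5 = 453/5 = 90.6
Weighted total:
  Essays 53 × 0.13 = 6.89
  Case studies 93 × 0.14 = 13.02
  Written exam 99 × 0.19 = 18.81
  Practicals 75 × 0.07 = 5.25
  Term project 61 × 0.13 = 7.93
  Lab reports 90.6 × 0.15 = 13.59
  Oral exam 74 × 0.13 = 9.62
  Fieldwork 40 × 0.06 = 2.4
Sum = 77.51
77.51 is ≥ 77 and < 87 → B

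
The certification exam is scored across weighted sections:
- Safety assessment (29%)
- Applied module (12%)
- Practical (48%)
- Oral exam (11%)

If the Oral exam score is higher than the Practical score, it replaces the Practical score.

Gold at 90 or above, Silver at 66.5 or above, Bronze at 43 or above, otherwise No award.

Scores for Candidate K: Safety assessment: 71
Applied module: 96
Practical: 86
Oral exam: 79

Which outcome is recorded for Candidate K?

Oral exam (79) ≤ Practical (86), so Practical stays at 86.
Weighted total:
  Safety assessment 71 × 0.29 = 20.59
  Applied module 96 × 0.12 = 11.52
  Practical 86 × 0.48 = 41.28
  Oral exam 79 × 0.11 = 8.69
Sum = 82.08
82.08 is ≥ 66.5 and < 90 → Silver

Silver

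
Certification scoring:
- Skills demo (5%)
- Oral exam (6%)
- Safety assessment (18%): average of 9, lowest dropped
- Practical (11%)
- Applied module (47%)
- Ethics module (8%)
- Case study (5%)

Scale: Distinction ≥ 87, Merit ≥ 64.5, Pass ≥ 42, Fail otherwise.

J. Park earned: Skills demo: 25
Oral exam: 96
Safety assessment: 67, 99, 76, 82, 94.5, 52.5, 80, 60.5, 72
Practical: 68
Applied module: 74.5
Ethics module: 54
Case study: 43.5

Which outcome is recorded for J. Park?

Safety assessment: drop 52.5 → average of remaining 8 = 631/8 = 78.875
Weighted total:
  Skills demo 25 × 0.05 = 1.25
  Oral exam 96 × 0.06 = 5.76
  Safety assessment 78.875 × 0.18 = 14.1975
  Practical 68 × 0.11 = 7.48
  Applied module 74.5 × 0.47 = 35.015
  Ethics module 54 × 0.08 = 4.32
  Case study 43.5 × 0.05 = 2.175
Sum = 70.1975
70.1975 is ≥ 64.5 and < 87 → Merit

Merit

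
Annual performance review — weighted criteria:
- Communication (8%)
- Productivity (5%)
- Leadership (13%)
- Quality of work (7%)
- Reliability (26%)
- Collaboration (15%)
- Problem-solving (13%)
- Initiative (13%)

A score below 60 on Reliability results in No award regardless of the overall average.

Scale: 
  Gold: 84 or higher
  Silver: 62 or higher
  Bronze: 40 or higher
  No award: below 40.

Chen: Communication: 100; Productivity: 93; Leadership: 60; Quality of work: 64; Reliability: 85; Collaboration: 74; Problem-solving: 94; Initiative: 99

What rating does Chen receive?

Reliability score 85 ≥ 60: minimum met.
Weighted total:
  Communication 100 × 0.08 = 8
  Productivity 93 × 0.05 = 4.65
  Leadership 60 × 0.13 = 7.8
  Quality of work 64 × 0.07 = 4.48
  Reliability 85 × 0.26 = 22.1
  Collaboration 74 × 0.15 = 11.1
  Problem-solving 94 × 0.13 = 12.22
  Initiative 99 × 0.13 = 12.87
Sum = 83.22
83.22 is ≥ 62 and < 84 → Silver

Silver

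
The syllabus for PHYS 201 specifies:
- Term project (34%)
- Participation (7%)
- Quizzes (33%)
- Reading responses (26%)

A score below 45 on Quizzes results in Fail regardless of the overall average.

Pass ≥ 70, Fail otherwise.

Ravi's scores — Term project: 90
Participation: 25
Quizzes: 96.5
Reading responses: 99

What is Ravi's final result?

Quizzes score 96.5 ≥ 45: minimum met.
Weighted total:
  Term project 90 × 0.34 = 30.6
  Participation 25 × 0.07 = 1.75
  Quizzes 96.5 × 0.33 = 31.845
  Reading responses 99 × 0.26 = 25.74
Sum = 89.935
89.935 ≥ 70 → Pass

Pass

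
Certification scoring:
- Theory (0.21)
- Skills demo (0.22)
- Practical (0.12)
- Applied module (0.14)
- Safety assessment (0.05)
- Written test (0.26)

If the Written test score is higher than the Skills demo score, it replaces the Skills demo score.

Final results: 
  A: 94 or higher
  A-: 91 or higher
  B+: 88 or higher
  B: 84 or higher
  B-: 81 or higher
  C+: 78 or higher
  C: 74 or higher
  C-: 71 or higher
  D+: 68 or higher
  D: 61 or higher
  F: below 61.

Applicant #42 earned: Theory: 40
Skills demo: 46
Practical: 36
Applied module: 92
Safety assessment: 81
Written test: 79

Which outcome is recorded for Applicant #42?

Written test (79) > Skills demo (46), so Skills demo counts as 79.
Weighted total:
  Theory 40 × 0.21 = 8.4
  Skills demo 79 × 0.22 = 17.38
  Practical 36 × 0.12 = 4.32
  Applied module 92 × 0.14 = 12.88
  Safety assessment 81 × 0.05 = 4.05
  Written test 79 × 0.26 = 20.54
Sum = 67.57
67.57 is ≥ 61 and < 68 → D

D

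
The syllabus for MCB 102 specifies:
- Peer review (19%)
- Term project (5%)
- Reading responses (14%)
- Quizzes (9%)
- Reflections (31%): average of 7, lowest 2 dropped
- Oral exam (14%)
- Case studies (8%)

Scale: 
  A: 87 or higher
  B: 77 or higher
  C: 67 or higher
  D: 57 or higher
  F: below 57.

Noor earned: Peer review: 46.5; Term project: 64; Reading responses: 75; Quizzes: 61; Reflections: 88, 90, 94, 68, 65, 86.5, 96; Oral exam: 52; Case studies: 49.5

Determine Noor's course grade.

C

Reflections: drop 65, 68 → average of remaining 5 = 454.5/5 = 90.9
Weighted total:
  Peer review 46.5 × 0.19 = 8.835
  Term project 64 × 0.05 = 3.2
  Reading responses 75 × 0.14 = 10.5
  Quizzes 61 × 0.09 = 5.49
  Reflections 90.9 × 0.31 = 28.179
  Oral exam 52 × 0.14 = 7.28
  Case studies 49.5 × 0.08 = 3.96
Sum = 67.444
67.444 is ≥ 67 and < 77 → C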